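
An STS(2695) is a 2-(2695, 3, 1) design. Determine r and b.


An STS(v) is a 2-(v, 3, 1) BIBD: block size k = 3, λ = 1.
Replication: r(k − 1) = λ(v − 1) ⇒ r·2 = 2695 − 1 = 2694 ⇒ r = 1347.
Block count: b = v(v − 1)/6 = 2695·2694/6 = 7260330/6 = 1210055.
(Check via bk = vr: 1210055·3 = 3630165 = 2695·1347 = 3630165 ✓.)

r = 1347, b = 1210055.


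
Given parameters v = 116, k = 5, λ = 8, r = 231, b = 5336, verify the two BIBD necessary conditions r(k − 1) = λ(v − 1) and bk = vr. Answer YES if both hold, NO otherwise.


Condition (i): r(k − 1) = 231·4 = 924; λ(v − 1) = 8·115 = 920. Match? NO.
Condition (ii): bk = 5336·5 = 26680; vr = 116·231 = 26796. Match? NO.
Both conditions hold? NO.

NO


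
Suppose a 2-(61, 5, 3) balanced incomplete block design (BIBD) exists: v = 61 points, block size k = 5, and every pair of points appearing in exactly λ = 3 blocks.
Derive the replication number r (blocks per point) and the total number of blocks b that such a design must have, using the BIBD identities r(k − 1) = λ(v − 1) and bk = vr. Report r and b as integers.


Any 2-(v, k, λ) BIBD satisfies two necessary conditions:
  (i)  Each point sits in r blocks, and counting incidences through any fixed point gives r(k − 1) = λ(v − 1), so r = λ(v − 1)/(k − 1).
  (ii) Total incidences bk = vr, so b = vr/k.
Step 1: r = λ(v − 1)/(k − 1) = 3·(61 − 1)/(5 − 1) = 3·60/4 = 180/4 = 45.
Step 2: b = vr/k = 61·45/5 = 2745/5 = 549.
Check integrality: r = 45 ∈ Z ✓, b = 549 ∈ Z ✓.
(These identities are necessary conditions: they determine r and b for any design with these parameters, but do not by themselves prove that one exists.)

r = 45, b = 549.


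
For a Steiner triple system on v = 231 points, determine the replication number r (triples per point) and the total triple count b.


An STS(v) is a 2-(v, 3, 1) BIBD: block size k = 3, λ = 1.
Replication: r(k − 1) = λ(v − 1) ⇒ r·2 = 231 − 1 = 230 ⇒ r = 115.
Block count: b = v(v − 1)/6 = 231·230/6 = 53130/6 = 8855.

r = 115, b = 8855.


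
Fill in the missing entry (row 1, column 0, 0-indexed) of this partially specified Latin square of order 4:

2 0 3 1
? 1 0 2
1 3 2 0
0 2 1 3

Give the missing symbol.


Row 1 contains symbols [0, 1, 2] — missing [3].
Column 0 contains symbols [0, 1, 2] — missing [3].
The missing symbol must appear in both missing sets; intersection = [3].
Therefore the hidden value is 3.

Missing value = 3.


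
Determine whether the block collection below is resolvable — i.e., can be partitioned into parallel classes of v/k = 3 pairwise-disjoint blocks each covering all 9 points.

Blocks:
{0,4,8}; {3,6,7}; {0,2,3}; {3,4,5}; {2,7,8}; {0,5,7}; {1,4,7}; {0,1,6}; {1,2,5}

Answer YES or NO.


v = 9, block size k = 3, number of blocks = 9.
For resolvability, blocks must partition into parallel classes of size v/k = 3.
Total blocks must therefore be a multiple of 3: 9 = 3·3 + 0 ⇒ divisible ✓.
Consider block {0,2,3}. The only other block(s) in the collection disjoint from it are {1,4,7} — just 1 block(s). Any parallel class containing {0,2,3} would need 2 other blocks each disjoint from it, so no parallel class of size 3 can contain {0,2,3}.
Since every block must belong to some parallel class in a resolution, the collection cannot be partitioned into parallel classes.
Resolvable? NO.

NO


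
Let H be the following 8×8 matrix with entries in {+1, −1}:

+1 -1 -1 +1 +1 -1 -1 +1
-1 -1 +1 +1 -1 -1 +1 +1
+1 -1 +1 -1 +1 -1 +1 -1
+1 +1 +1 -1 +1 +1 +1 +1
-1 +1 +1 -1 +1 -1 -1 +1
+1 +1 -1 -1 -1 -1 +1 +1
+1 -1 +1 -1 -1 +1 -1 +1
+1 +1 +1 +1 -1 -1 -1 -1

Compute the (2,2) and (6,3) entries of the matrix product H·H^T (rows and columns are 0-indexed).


Row 2 of H: [1, -1, 1, -1, 1, -1, 1, -1].
Row 3 of H: [1, 1, 1, -1, 1, 1, 1, 1].
Row 6 of H: [1, -1, 1, -1, -1, 1, -1, 1].
(H·H^T)[2][2] = Σ_j H[2][j]·H[2][j] = (1)² + (-1)² + (1)² + (-1)² + (1)² + (-1)² + (1)² + (-1)² = 1 + 1 + 1 + 1 + 1 + 1 + 1 + 1 = 8.
(H·H^T)[6][3] = Σ_j H[6][j]·H[3][j] = (1)·(1) + (-1)·(1) + (1)·(1) + (-1)·(-1) + (-1)·(1) + (1)·(1) + (-1)·(1) + (1)·(1) = 1 + -1 + 1 + 1 + -1 + 1 + -1 + 1 = 2.
Rows 6 and 3 are not orthogonal (dot product = 2 ≠ 0), so H is not a Hadamard matrix.

(2,2) entry = 8; (6,3) entry = 2.


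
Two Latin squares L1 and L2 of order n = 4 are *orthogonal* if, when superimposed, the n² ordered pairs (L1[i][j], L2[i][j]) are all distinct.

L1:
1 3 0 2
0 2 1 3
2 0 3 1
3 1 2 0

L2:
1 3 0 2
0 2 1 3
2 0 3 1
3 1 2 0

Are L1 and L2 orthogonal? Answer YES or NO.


Form the n² = 16 superimposed pairs (L1[i][j], L2[i][j]), row by row (rows and columns indexed from 0):
row 0: (1,1) (3,3) (0,0) (2,2)
row 1: (0,0) (2,2) (1,1) (3,3)
row 2: (2,2) (0,0) (3,3) (1,1)
row 3: (3,3) (1,1) (2,2) (0,0)
Orthogonality requires all 16 pairs distinct.
But the pair (0,0) repeats: cell (0,2) has L1 = 0, L2 = 0, and cell (1,0) has L1 = 0, L2 = 0.
A repeated pair means some other pair never occurs (only 4 distinct pairs out of 16), so the squares are not orthogonal.
Conclusion: NO.

NO


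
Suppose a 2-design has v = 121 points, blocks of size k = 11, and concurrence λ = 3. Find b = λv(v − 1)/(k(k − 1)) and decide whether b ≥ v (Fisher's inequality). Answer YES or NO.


r = λ(v − 1)/(k − 1) = 3·120/10 = 36.
b = vr/k = 121·36/11 = 396.
Fisher's inequality: b ≥ v ⇔ 396 ≥ 121? YES.

YES


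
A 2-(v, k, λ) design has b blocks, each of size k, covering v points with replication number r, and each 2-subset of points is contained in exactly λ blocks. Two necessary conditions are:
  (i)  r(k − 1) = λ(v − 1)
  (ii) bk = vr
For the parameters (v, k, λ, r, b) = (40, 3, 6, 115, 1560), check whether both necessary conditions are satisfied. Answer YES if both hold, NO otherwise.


Condition (i): r(k − 1) = 115·2 = 230; λ(v − 1) = 6·39 = 234. Match? NO.
Condition (ii): bk = 1560·3 = 4680; vr = 40·115 = 4600. Match? NO.
Both conditions hold? NO.

NO


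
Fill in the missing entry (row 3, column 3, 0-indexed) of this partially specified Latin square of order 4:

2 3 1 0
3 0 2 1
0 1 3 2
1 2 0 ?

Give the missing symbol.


Row 3 contains symbols [0, 1, 2] — missing [3].
Column 3 contains symbols [0, 1, 2] — missing [3].
The missing symbol must appear in both missing sets; intersection = [3].
Therefore the hidden value is 3.

Missing value = 3.


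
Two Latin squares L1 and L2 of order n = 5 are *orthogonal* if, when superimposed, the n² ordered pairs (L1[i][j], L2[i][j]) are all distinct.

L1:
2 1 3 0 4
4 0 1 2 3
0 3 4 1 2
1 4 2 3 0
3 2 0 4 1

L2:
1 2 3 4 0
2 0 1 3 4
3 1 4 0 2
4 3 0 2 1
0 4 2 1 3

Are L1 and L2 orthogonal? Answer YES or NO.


Form the n² = 25 superimposed pairs (L1[i][j], L2[i][j]), row by row (rows and columns indexed from 0):
row 0: (2,1) (1,2) (3,3) (0,4) (4,0)
row 1: (4,2) (0,0) (1,1) (2,3) (3,4)
row 2: (0,3) (3,1) (4,4) (1,0) (2,2)
row 3: (1,4) (4,3) (2,0) (3,2) (0,1)
row 4: (3,0) (2,4) (0,2) (4,1) (1,3)
Orthogonality requires all 25 pairs distinct.
Check by first coordinate: for each symbol s of L1, list the L2 entries in the n cells where L1 = s; they must all differ.
  L1 = 0: L2 entries (in reading order) 4, 0, 3, 1, 2 — all 5 distinct ✓
  L1 = 1: L2 entries (in reading order) 2, 1, 0, 4, 3 — all 5 distinct ✓
  L1 = 2: L2 entries (in reading order) 1, 3, 2, 0, 4 — all 5 distinct ✓
  L1 = 3: L2 entries (in reading order) 3, 4, 1, 2, 0 — all 5 distinct ✓
  L1 = 4: L2 entries (in reading order) 0, 2, 4, 3, 1 — all 5 distinct ✓
Every symbol of L1 meets every symbol of L2 exactly once, so all 25 pairs are distinct (25 of 25).
Conclusion: YES.

YES


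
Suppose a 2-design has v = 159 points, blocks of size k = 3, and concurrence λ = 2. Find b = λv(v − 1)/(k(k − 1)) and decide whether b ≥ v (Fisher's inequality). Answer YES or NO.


r = λ(v − 1)/(k − 1) = 2·158/2 = 158.
b = vr/k = 159·158/3 = 8374.
Fisher's inequality: b ≥ v ⇔ 8374 ≥ 159? YES.

YES


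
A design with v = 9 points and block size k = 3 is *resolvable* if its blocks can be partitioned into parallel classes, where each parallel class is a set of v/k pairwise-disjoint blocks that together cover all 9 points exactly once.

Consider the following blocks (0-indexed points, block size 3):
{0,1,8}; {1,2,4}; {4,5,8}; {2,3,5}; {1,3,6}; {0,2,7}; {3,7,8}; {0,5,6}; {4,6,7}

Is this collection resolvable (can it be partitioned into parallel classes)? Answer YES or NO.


v = 9, block size k = 3, number of blocks = 9.
For resolvability, blocks must partition into parallel classes of size v/k = 3.
Total blocks must therefore be a multiple of 3: 9 = 3·3 + 0 ⇒ divisible ✓.
Greedy packing gives 3 candidate class(es). Each should be a full parallel class (size 3, covers all 9 points).
  Class 1 (3 blocks): {0,1,8}; {2,3,5}; {4,6,7}. Points covered: [0, 1, 2, 3, 4, 5, 6, 7, 8].
  Class 2 (3 blocks): {1,2,4}; {3,7,8}; {0,5,6}. Points covered: [0, 1, 2, 3, 4, 5, 6, 7, 8].
  Class 3 (3 blocks): {4,5,8}; {1,3,6}; {0,2,7}. Points covered: [0, 1, 2, 3, 4, 5, 6, 7, 8].
All classes full (size 3)? YES. All classes cover every point? YES.
Resolvable? YES.

YES


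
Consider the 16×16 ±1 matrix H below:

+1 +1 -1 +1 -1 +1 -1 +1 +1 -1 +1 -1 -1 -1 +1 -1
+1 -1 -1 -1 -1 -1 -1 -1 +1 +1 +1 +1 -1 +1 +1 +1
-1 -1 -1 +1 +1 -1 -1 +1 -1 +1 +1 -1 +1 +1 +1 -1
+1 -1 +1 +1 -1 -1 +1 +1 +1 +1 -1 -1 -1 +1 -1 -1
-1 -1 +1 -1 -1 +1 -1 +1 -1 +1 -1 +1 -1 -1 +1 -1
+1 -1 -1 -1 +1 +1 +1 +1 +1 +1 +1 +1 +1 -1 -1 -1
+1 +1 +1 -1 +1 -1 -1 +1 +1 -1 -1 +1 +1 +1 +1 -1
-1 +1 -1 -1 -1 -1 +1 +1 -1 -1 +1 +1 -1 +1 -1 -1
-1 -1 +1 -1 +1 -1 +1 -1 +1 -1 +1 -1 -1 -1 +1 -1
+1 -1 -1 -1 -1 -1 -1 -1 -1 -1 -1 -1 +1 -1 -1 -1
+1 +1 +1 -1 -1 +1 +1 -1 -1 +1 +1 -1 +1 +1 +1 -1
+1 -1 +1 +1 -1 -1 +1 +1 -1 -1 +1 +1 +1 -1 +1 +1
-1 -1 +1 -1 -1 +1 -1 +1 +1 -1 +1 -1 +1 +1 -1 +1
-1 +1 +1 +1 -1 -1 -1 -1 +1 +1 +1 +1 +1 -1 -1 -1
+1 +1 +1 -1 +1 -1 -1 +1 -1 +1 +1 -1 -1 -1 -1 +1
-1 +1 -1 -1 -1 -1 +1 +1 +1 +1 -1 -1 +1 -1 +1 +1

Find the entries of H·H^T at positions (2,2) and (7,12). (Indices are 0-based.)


Row 2 of H: [-1, -1, -1, 1, 1, -1, -1, 1, -1, 1, 1, -1, 1, 1, 1, -1].
Row 7 of H: [-1, 1, -1, -1, -1, -1, 1, 1, -1, -1, 1, 1, -1, 1, -1, -1].
Row 12 of H: [-1, -1, 1, -1, -1, 1, -1, 1, 1, -1, 1, -1, 1, 1, -1, 1].
(H·H^T)[2][2] = Σ_j H[2][j]·H[2][j] = (-1)² + (-1)² + (-1)² + (1)² + (1)² + (-1)² + (-1)² + (1)² + (-1)² + (1)² + (1)² + (-1)² + (1)² + (1)² + (1)² + (-1)² = 1 + 1 + 1 + 1 + 1 + 1 + 1 + 1 + 1 + 1 + 1 + 1 + 1 + 1 + 1 + 1 = 16.
(H·H^T)[7][12] = Σ_j H[7][j]·H[12][j] = (-1)·(-1) + (1)·(-1) + (-1)·(1) + (-1)·(-1) + (-1)·(-1) + (-1)·(1) + (1)·(-1) + (1)·(1) + (-1)·(1) + (-1)·(-1) + (1)·(1) + (1)·(-1) + (-1)·(1) + (1)·(1) + (-1)·(-1) + (-1)·(1) = 1 + -1 + -1 + 1 + 1 + -1 + -1 + 1 + -1 + 1 + 1 + -1 + -1 + 1 + 1 + -1 = 0.
So rows 7 and 12 are orthogonal; the diagonal entry equals n = 16.

(2,2) entry = 16; (7,12) entry = 0.


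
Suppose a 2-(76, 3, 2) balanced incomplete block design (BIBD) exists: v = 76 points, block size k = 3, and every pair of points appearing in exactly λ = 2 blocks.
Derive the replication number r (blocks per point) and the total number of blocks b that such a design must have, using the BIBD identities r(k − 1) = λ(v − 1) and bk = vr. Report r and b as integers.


Any 2-(v, k, λ) BIBD satisfies two necessary conditions:
  (i)  Each point sits in r blocks, and counting incidences through any fixed point gives r(k − 1) = λ(v − 1), so r = λ(v − 1)/(k − 1).
  (ii) Total incidences bk = vr, so b = vr/k.
Step 1: r = λ(v − 1)/(k − 1) = 2·(76 − 1)/(3 − 1) = 2·75/2 = 150/2 = 75.
Step 2: b = vr/k = 76·75/3 = 5700/3 = 1900.
Check integrality: r = 75 ∈ Z ✓, b = 1900 ∈ Z ✓.
(These identities are necessary conditions: they determine r and b for any design with these parameters, but do not by themselves prove that one exists.)

r = 75, b = 1900.


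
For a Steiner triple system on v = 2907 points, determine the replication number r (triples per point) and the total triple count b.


An STS(v) is a 2-(v, 3, 1) BIBD: block size k = 3, λ = 1.
Replication: r(k − 1) = λ(v − 1) ⇒ r·2 = 2907 − 1 = 2906 ⇒ r = 1453.
Block count: bk = vr ⇒ b·3 = 2907·1453 = 4223871 ⇒ b = 1407957.
(Check via b = v(v − 1)/6 = 2907·2906/6 = 8447742/6 = 1407957.)

r = 1453, b = 1407957.


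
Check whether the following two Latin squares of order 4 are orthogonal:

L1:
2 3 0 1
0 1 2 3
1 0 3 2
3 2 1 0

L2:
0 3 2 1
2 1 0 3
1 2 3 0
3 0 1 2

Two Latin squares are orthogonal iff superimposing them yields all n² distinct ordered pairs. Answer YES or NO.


Form the n² = 16 superimposed pairs (L1[i][j], L2[i][j]), row by row (rows and columns indexed from 0):
row 0: (2,0) (3,3) (0,2) (1,1)
row 1: (0,2) (1,1) (2,0) (3,3)
row 2: (1,1) (0,2) (3,3) (2,0)
row 3: (3,3) (2,0) (1,1) (0,2)
Orthogonality requires all 16 pairs distinct.
But the pair (0,2) repeats: cell (0,2) has L1 = 0, L2 = 2, and cell (1,0) has L1 = 0, L2 = 2.
A repeated pair means some other pair never occurs (only 4 distinct pairs out of 16), so the squares are not orthogonal.
Conclusion: NO.

NO


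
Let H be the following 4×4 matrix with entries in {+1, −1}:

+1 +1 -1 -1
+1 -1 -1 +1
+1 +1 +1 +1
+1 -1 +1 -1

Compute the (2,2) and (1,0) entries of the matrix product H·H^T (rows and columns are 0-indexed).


Row 0 of H: [1, 1, -1, -1].
Row 1 of H: [1, -1, -1, 1].
Row 2 of H: [1, 1, 1, 1].
(H·H^T)[2][2] = Σ_j H[2][j]·H[2][j] = (1)² + (1)² + (1)² + (1)² = 1 + 1 + 1 + 1 = 4.
(H·H^T)[1][0] = Σ_j H[1][j]·H[0][j] = (1)·(1) + (-1)·(1) + (-1)·(-1) + (1)·(-1) = 1 + -1 + 1 + -1 = 0.
So rows 1 and 0 are orthogonal; the diagonal entry equals n = 4.

(2,2) entry = 4; (1,0) entry = 0.


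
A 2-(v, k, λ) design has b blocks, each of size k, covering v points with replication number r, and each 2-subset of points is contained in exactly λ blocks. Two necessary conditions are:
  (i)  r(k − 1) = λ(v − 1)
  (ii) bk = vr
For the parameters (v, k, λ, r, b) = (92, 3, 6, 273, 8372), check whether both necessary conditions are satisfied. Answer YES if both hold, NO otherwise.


Condition (i): r(k − 1) = 273·2 = 546; λ(v − 1) = 6·91 = 546. Match? YES.
Condition (ii): bk = 8372·3 = 25116; vr = 92·273 = 25116. Match? YES.
Both conditions hold? YES.

YES


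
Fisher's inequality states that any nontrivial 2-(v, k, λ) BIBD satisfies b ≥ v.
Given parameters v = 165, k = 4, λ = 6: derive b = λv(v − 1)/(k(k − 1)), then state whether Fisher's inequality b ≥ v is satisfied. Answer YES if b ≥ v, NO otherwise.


r = λ(v − 1)/(k − 1) = 6·164/3 = 328.
b = vr/k = 165·328/4 = 13530.
Fisher's inequality: b ≥ v ⇔ 13530 ≥ 165? YES.

YES


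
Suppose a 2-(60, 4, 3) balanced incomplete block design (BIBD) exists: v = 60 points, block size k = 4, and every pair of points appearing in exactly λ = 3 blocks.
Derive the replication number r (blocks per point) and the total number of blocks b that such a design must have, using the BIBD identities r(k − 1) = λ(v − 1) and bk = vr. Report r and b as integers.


Any 2-(v, k, λ) BIBD satisfies two necessary conditions:
  (i)  Each point sits in r blocks, and counting incidences through any fixed point gives r(k − 1) = λ(v − 1), so r = λ(v − 1)/(k − 1).
  (ii) Total incidences bk = vr, so b = vr/k.
Step 1: r = λ(v − 1)/(k − 1) = 3·(60 − 1)/(4 − 1) = 3·59/3 = 177/3 = 59.
Step 2: b = vr/k = 60·59/4 = 3540/4 = 885.
Check integrality: r = 59 ∈ Z ✓, b = 885 ∈ Z ✓.
(These identities are necessary conditions: they determine r and b for any design with these parameters, but do not by themselves prove that one exists.)

r = 59, b = 885.


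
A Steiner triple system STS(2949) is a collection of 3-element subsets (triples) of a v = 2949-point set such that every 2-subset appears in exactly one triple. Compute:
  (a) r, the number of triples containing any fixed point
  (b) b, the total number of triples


An STS(v) is a 2-(v, 3, 1) BIBD: block size k = 3, λ = 1.
Replication: r(k − 1) = λ(v − 1) ⇒ r·2 = 2949 − 1 = 2948 ⇒ r = 1474.
Block count: bk = vr ⇒ b·3 = 2949·1474 = 4346826 ⇒ b = 1448942.
(Check via b = v(v − 1)/6 = 2949·2948/6 = 8693652/6 = 1448942.)

r = 1474, b = 1448942.


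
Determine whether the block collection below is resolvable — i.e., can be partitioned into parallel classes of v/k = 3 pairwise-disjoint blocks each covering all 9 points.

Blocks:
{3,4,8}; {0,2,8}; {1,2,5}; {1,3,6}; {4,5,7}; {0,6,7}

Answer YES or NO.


v = 9, block size k = 3, number of blocks = 6.
For resolvability, blocks must partition into parallel classes of size v/k = 3.
Total blocks must therefore be a multiple of 3: 6 = 3·2 + 0 ⇒ divisible ✓.
Greedy packing gives 2 candidate class(es). Each should be a full parallel class (size 3, covers all 9 points).
  Class 1 (3 blocks): {3,4,8}; {1,2,5}; {0,6,7}. Points covered: [0, 1, 2, 3, 4, 5, 6, 7, 8].
  Class 2 (3 blocks): {0,2,8}; {1,3,6}; {4,5,7}. Points covered: [0, 1, 2, 3, 4, 5, 6, 7, 8].
All classes full (size 3)? YES. All classes cover every point? YES.
Resolvable? YES.

YES


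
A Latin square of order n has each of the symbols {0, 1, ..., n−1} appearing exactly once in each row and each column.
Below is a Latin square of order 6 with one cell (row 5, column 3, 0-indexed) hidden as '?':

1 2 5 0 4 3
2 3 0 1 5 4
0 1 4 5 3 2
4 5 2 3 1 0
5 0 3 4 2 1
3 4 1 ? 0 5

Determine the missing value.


Row 5 contains symbols [0, 1, 3, 4, 5] — missing [2].
Column 3 contains symbols [0, 1, 3, 4, 5] — missing [2].
The missing symbol must appear in both missing sets; intersection = [2].
Therefore the hidden value is 2.

Missing value = 2.


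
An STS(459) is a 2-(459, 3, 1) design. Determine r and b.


An STS(v) is a 2-(v, 3, 1) BIBD: block size k = 3, λ = 1.
Replication: r(k − 1) = λ(v − 1) ⇒ r·2 = 459 − 1 = 458 ⇒ r = 229.
Block count: bk = vr ⇒ b·3 = 459·229 = 105111 ⇒ b = 35037.
(Check via b = v(v − 1)/6 = 459·458/6 = 210222/6 = 35037.)

r = 229, b = 35037.


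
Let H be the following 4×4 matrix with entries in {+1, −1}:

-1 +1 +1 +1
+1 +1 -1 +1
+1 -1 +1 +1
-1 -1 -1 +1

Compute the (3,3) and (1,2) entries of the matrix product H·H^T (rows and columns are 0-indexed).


Row 1 of H: [1, 1, -1, 1].
Row 2 of H: [1, -1, 1, 1].
Row 3 of H: [-1, -1, -1, 1].
(H·H^T)[3][3] = Σ_j H[3][j]·H[3][j] = (-1)² + (-1)² + (-1)² + (1)² = 1 + 1 + 1 + 1 = 4.
(H·H^T)[1][2] = Σ_j H[1][j]·H[2][j] = (1)·(1) + (1)·(-1) + (-1)·(1) + (1)·(1) = 1 + -1 + -1 + 1 = 0.
So rows 1 and 2 are orthogonal; the diagonal entry equals n = 4.

(3,3) entry = 4; (1,2) entry = 0.


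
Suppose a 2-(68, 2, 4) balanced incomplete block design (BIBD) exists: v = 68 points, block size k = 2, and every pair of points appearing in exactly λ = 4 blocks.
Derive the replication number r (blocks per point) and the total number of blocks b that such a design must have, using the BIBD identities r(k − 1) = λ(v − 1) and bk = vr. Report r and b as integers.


Any 2-(v, k, λ) BIBD satisfies two necessary conditions:
  (i)  Each point sits in r blocks, and counting incidences through any fixed point gives r(k − 1) = λ(v − 1), so r = λ(v − 1)/(k − 1).
  (ii) Total incidences bk = vr, so b = vr/k.
Step 1: r = λ(v − 1)/(k − 1) = 4·(68 − 1)/(2 − 1) = 4·67/1 = 268/1 = 268.
Step 2: b = vr/k = 68·268/2 = 18224/2 = 9112.
Check integrality: r = 268 ∈ Z ✓, b = 9112 ∈ Z ✓.
(These identities are necessary conditions: they determine r and b for any design with these parameters, but do not by themselves prove that one exists.)

r = 268, b = 9112.


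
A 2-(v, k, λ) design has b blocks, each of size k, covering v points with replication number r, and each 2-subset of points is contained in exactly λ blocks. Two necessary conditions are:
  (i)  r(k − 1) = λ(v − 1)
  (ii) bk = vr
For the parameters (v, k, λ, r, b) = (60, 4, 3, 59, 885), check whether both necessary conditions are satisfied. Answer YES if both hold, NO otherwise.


Condition (i): r(k − 1) = 59·3 = 177; λ(v − 1) = 3·59 = 177. Match? YES.
Condition (ii): bk = 885·4 = 3540; vr = 60·59 = 3540. Match? YES.
Both conditions hold? YES.

YES


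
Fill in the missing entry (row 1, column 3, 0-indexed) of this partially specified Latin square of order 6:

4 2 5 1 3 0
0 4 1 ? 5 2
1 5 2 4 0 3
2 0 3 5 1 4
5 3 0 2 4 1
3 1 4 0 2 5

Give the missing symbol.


Row 1 contains symbols [0, 1, 2, 4, 5] — missing [3].
Column 3 contains symbols [0, 1, 2, 4, 5] — missing [3].
The missing symbol must appear in both missing sets; intersection = [3].
Therefore the hidden value is 3.

Missing value = 3.


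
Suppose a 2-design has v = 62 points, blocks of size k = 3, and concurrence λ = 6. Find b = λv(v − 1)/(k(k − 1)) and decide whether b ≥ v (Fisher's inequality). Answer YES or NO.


b = λv(v − 1)/(k(k − 1)) = 6·62·61/(3·2) = 22692/6 = 3782.
Compare with v = 62: b ≥ v, so Fisher's inequality holds.

YES


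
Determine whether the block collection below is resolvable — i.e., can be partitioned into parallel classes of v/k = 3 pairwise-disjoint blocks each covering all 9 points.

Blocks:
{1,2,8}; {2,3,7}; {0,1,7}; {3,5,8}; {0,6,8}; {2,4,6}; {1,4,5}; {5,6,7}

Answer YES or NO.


v = 9, block size k = 3, number of blocks = 8.
For resolvability, blocks must partition into parallel classes of size v/k = 3.
Total blocks must therefore be a multiple of 3: 8 = 3·2 + 2 ⇒ not divisible ✗.
Resolvable? NO.

NO


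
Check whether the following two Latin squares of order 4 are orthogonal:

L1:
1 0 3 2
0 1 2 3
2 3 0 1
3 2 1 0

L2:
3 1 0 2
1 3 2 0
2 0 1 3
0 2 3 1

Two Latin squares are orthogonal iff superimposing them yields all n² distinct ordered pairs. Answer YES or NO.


Form the n² = 16 superimposed pairs (L1[i][j], L2[i][j]), row by row (rows and columns indexed from 0):
row 0: (1,3) (0,1) (3,0) (2,2)
row 1: (0,1) (1,3) (2,2) (3,0)
row 2: (2,2) (3,0) (0,1) (1,3)
row 3: (3,0) (2,2) (1,3) (0,1)
Orthogonality requires all 16 pairs distinct.
But the pair (0,1) repeats: cell (0,1) has L1 = 0, L2 = 1, and cell (1,0) has L1 = 0, L2 = 1.
A repeated pair means some other pair never occurs (only 4 distinct pairs out of 16), so the squares are not orthogonal.
Conclusion: NO.

NO


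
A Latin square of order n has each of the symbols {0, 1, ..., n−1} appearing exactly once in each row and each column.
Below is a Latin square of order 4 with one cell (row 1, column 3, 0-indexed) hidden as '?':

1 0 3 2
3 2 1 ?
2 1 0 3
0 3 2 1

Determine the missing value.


Row 1 contains symbols [1, 2, 3] — missing [0].
Column 3 contains symbols [1, 2, 3] — missing [0].
The missing symbol must appear in both missing sets; intersection = [0].
Therefore the hidden value is 0.

Missing value = 0.


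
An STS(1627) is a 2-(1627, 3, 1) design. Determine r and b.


An STS(v) is a 2-(v, 3, 1) BIBD: block size k = 3, λ = 1.
Replication: r(k − 1) = λ(v − 1) ⇒ r·2 = 1627 − 1 = 1626 ⇒ r = 813.
Block count: bk = vr ⇒ b·3 = 1627·813 = 1322751 ⇒ b = 440917.
(Check via b = v(v − 1)/6 = 1627·1626/6 = 2645502/6 = 440917.)

r = 813, b = 440917.


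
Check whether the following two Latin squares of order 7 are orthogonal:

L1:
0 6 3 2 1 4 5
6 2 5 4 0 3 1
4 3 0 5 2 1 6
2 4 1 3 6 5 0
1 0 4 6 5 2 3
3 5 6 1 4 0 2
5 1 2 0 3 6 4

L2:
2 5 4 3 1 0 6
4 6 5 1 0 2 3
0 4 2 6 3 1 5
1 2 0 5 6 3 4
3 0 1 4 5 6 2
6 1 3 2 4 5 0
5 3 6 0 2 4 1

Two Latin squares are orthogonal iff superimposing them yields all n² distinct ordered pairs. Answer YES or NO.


Form the n² = 49 superimposed pairs (L1[i][j], L2[i][j]), row by row (rows and columns indexed from 0):
row 0: (0,2) (6,5) (3,4) (2,3) (1,1) (4,0) (5,6)
row 1: (6,4) (2,6) (5,5) (4,1) (0,0) (3,2) (1,3)
row 2: (4,0) (3,4) (0,2) (5,6) (2,3) (1,1) (6,5)
row 3: (2,1) (4,2) (1,0) (3,5) (6,6) (5,3) (0,4)
row 4: (1,3) (0,0) (4,1) (6,4) (5,5) (2,6) (3,2)
row 5: (3,6) (5,1) (6,3) (1,2) (4,4) (0,5) (2,0)
row 6: (5,5) (1,3) (2,6) (0,0) (3,2) (6,4) (4,1)
Orthogonality requires all 49 pairs distinct.
But the pair (4,0) repeats: cell (0,5) has L1 = 4, L2 = 0, and cell (2,0) has L1 = 4, L2 = 0.
A repeated pair means some other pair never occurs (only 28 distinct pairs out of 49), so the squares are not orthogonal.
Conclusion: NO.

NO


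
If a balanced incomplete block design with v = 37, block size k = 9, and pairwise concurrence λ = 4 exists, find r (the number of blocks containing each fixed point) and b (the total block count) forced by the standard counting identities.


Any 2-(v, k, λ) BIBD satisfies two necessary conditions:
  (i)  Each point sits in r blocks, and counting incidences through any fixed point gives r(k − 1) = λ(v − 1), so r = λ(v − 1)/(k − 1).
  (ii) Total incidences bk = vr, so b = vr/k.
Step 1: r = λ(v − 1)/(k − 1) = 4·(37 − 1)/(9 − 1) = 4·36/8 = 144/8 = 18.
Step 2: b = vr/k = 37·18/9 = 666/9 = 74.
Check integrality: r = 18 ∈ Z ✓, b = 74 ∈ Z ✓.
(These identities are necessary conditions: they determine r and b for any design with these parameters, but do not by themselves prove that one exists.)

r = 18, b = 74.


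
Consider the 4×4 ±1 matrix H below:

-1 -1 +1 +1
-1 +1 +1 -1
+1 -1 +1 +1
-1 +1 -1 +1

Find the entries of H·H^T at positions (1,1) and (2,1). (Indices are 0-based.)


Row 1 of H: [-1, 1, 1, -1].
Row 2 of H: [1, -1, 1, 1].
(H·H^T)[1][1] = Σ_j H[1][j]·H[1][j] = (-1)² + (1)² + (1)² + (-1)² = 1 + 1 + 1 + 1 = 4.
(H·H^T)[2][1] = Σ_j H[2][j]·H[1][j] = (1)·(-1) + (-1)·(1) + (1)·(1) + (1)·(-1) = -1 + -1 + 1 + -1 = -2.
Rows 2 and 1 are not orthogonal (dot product = -2 ≠ 0), so H is not a Hadamard matrix.

(1,1) entry = 4; (2,1) entry = -2.


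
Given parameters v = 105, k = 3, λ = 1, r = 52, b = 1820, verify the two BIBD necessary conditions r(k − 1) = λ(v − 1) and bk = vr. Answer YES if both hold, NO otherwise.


Condition (i): r(k − 1) = 52·2 = 104; λ(v − 1) = 1·104 = 104. Match? YES.
Condition (ii): bk = 1820·3 = 5460; vr = 105·52 = 5460. Match? YES.
Both conditions hold? YES.

YES


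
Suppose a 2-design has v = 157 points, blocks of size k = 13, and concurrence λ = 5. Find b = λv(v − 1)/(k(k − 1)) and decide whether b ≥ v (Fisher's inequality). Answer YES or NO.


r = λ(v − 1)/(k − 1) = 5·156/12 = 65.
b = vr/k = 157·65/13 = 785.
Fisher's inequality: b ≥ v ⇔ 785 ≥ 157? YES.

YES


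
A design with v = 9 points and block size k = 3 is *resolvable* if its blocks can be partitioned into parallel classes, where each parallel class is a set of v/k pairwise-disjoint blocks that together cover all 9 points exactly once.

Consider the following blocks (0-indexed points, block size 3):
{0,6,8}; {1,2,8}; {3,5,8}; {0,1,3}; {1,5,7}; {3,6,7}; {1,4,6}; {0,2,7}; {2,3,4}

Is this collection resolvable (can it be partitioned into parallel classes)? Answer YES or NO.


v = 9, block size k = 3, number of blocks = 9.
For resolvability, blocks must partition into parallel classes of size v/k = 3.
Total blocks must therefore be a multiple of 3: 9 = 3·3 + 0 ⇒ divisible ✓.
Consider block {1,2,8}. The only other block(s) in the collection disjoint from it are {3,6,7} — just 1 block(s). Any parallel class containing {1,2,8} would need 2 other blocks each disjoint from it, so no parallel class of size 3 can contain {1,2,8}.
Since every block must belong to some parallel class in a resolution, the collection cannot be partitioned into parallel classes.
Resolvable? NO.

NO


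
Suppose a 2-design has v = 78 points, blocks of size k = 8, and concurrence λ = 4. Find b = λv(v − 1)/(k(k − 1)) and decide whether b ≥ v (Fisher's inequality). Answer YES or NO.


b = λv(v − 1)/(k(k − 1)) = 4·78·77/(8·7) = 24024/56 = 429.
Compare with v = 78: b ≥ v, so Fisher's inequality holds.

YES


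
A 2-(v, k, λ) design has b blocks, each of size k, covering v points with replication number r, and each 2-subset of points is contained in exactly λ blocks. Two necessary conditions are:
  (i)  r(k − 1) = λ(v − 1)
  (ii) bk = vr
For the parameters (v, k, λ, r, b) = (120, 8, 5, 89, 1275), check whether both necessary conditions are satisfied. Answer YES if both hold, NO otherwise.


Condition (i): r(k − 1) = 89·7 = 623; λ(v − 1) = 5·119 = 595. Match? NO.
Condition (ii): bk = 1275·8 = 10200; vr = 120·89 = 10680. Match? NO.
Both conditions hold? NO.

NO


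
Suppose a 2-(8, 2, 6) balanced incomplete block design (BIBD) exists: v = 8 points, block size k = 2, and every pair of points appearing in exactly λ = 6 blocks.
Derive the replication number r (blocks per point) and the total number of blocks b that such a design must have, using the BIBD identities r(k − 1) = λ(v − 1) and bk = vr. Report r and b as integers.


Any 2-(v, k, λ) BIBD satisfies two necessary conditions:
  (i)  Each point sits in r blocks, and counting incidences through any fixed point gives r(k − 1) = λ(v − 1), so r = λ(v − 1)/(k − 1).
  (ii) Total incidences bk = vr, so b = vr/k.
Step 1: r = λ(v − 1)/(k − 1) = 6·(8 − 1)/(2 − 1) = 6·7/1 = 42/1 = 42.
Step 2: b = vr/k = 8·42/2 = 336/2 = 168.
Check integrality: r = 42 ∈ Z ✓, b = 168 ∈ Z ✓.
(These identities are necessary conditions: they determine r and b for any design with these parameters, but do not by themselves prove that one exists.)

r = 42, b = 168.


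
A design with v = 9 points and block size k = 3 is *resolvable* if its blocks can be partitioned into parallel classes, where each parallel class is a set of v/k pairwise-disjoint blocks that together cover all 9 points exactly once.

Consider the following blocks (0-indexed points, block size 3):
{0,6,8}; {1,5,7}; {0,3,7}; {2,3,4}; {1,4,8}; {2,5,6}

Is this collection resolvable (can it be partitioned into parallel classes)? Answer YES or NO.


v = 9, block size k = 3, number of blocks = 6.
For resolvability, blocks must partition into parallel classes of size v/k = 3.
Total blocks must therefore be a multiple of 3: 6 = 3·2 + 0 ⇒ divisible ✓.
Greedy packing gives 2 candidate class(es). Each should be a full parallel class (size 3, covers all 9 points).
  Class 1 (3 blocks): {0,6,8}; {1,5,7}; {2,3,4}. Points covered: [0, 1, 2, 3, 4, 5, 6, 7, 8].
  Class 2 (3 blocks): {0,3,7}; {1,4,8}; {2,5,6}. Points covered: [0, 1, 2, 3, 4, 5, 6, 7, 8].
All classes full (size 3)? YES. All classes cover every point? YES.
Resolvable? YES.

YES


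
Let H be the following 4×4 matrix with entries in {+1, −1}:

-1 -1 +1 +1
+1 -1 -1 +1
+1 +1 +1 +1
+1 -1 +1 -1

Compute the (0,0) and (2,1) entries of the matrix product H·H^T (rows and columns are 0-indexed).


Row 0 of H: [-1, -1, 1, 1].
Row 1 of H: [1, -1, -1, 1].
Row 2 of H: [1, 1, 1, 1].
(H·H^T)[0][0] = Σ_j H[0][j]·H[0][j] = (-1)² + (-1)² + (1)² + (1)² = 1 + 1 + 1 + 1 = 4.
(H·H^T)[2][1] = Σ_j H[2][j]·H[1][j] = (1)·(1) + (1)·(-1) + (1)·(-1) + (1)·(1) = 1 + -1 + -1 + 1 = 0.
So rows 2 and 1 are orthogonal; the diagonal entry equals n = 4.

(0,0) entry = 4; (2,1) entry = 0.


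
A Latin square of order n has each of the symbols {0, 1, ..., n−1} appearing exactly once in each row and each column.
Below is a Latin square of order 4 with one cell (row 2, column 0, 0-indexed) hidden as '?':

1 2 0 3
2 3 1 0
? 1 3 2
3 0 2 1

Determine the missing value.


Row 2 contains symbols [1, 2, 3] — missing [0].
Column 0 contains symbols [1, 2, 3] — missing [0].
The missing symbol must appear in both missing sets; intersection = [0].
Therefore the hidden value is 0.

Missing value = 0.


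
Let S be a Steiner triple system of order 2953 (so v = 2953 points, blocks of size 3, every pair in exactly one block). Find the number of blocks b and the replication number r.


An STS(v) is a 2-(v, 3, 1) BIBD: block size k = 3, λ = 1.
Replication: r(k − 1) = λ(v − 1) ⇒ r·2 = 2953 − 1 = 2952 ⇒ r = 1476.
Block count: b = v(v − 1)/6 = 2953·2952/6 = 8717256/6 = 1452876.
(Check via bk = vr: 1452876·3 = 4358628 = 2953·1476 = 4358628 ✓.)

r = 1476, b = 1452876.


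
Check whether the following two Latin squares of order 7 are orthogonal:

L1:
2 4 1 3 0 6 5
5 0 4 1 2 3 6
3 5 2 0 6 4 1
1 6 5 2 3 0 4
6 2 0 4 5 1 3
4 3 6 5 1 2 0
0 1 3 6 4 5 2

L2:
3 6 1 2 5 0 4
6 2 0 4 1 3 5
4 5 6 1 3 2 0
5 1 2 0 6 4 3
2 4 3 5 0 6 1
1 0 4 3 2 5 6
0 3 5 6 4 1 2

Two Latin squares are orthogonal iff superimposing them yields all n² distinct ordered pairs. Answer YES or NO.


Form the n² = 49 superimposed pairs (L1[i][j], L2[i][j]), row by row (rows and columns indexed from 0):
row 0: (2,3) (4,6) (1,1) (3,2) (0,5) (6,0) (5,4)
row 1: (5,6) (0,2) (4,0) (1,4) (2,1) (3,3) (6,5)
row 2: (3,4) (5,5) (2,6) (0,1) (6,3) (4,2) (1,0)
row 3: (1,5) (6,1) (5,2) (2,0) (3,6) (0,4) (4,3)
row 4: (6,2) (2,4) (0,3) (4,5) (5,0) (1,6) (3,1)
row 5: (4,1) (3,0) (6,4) (5,3) (1,2) (2,5) (0,6)
row 6: (0,0) (1,3) (3,5) (6,6) (4,4) (5,1) (2,2)
Orthogonality requires all 49 pairs distinct.
Check by first coordinate: for each symbol s of L1, list the L2 entries in the n cells where L1 = s; they must all differ.
  L1 = 0: L2 entries (in reading order) 5, 2, 1, 4, 3, 6, 0 — all 7 distinct ✓
  L1 = 1: L2 entries (in reading order) 1, 4, 0, 5, 6, 2, 3 — all 7 distinct ✓
  L1 = 2: L2 entries (in reading order) 3, 1, 6, 0, 4, 5, 2 — all 7 distinct ✓
  L1 = 3: L2 entries (in reading order) 2, 3, 4, 6, 1, 0, 5 — all 7 distinct ✓
  L1 = 4: L2 entries (in reading order) 6, 0, 2, 3, 5, 1, 4 — all 7 distinct ✓
  L1 = 5: L2 entries (in reading order) 4, 6, 5, 2, 0, 3, 1 — all 7 distinct ✓
  L1 = 6: L2 entries (in reading order) 0, 5, 3, 1, 2, 4, 6 — all 7 distinct ✓
Every symbol of L1 meets every symbol of L2 exactly once, so all 49 pairs are distinct (49 of 49).
Conclusion: YES.

YES


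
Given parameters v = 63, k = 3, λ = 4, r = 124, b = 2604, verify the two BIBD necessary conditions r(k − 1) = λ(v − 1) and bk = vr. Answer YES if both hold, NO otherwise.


Condition (i): r(k − 1) = 124·2 = 248; λ(v − 1) = 4·62 = 248. Match? YES.
Condition (ii): bk = 2604·3 = 7812; vr = 63·124 = 7812. Match? YES.
Both conditions hold? YES.

YES


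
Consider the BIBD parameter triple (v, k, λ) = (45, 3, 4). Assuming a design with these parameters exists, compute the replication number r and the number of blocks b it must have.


Any 2-(v, k, λ) BIBD satisfies two necessary conditions:
  (i)  Each point sits in r blocks, and counting incidences through any fixed point gives r(k − 1) = λ(v − 1), so r = λ(v − 1)/(k − 1).
  (ii) Total incidences bk = vr, so b = vr/k.
Step 1: r = λ(v − 1)/(k − 1) = 4·(45 − 1)/(3 − 1) = 4·44/2 = 176/2 = 88.
Step 2: b = vr/k = 45·88/3 = 3960/3 = 1320.
Check integrality: r = 88 ∈ Z ✓, b = 1320 ∈ Z ✓.
(These identities are necessary conditions: they determine r and b for any design with these parameters, but do not by themselves prove that one exists.)

r = 88, b = 1320.


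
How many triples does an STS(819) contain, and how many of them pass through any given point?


An STS(v) is a 2-(v, 3, 1) BIBD: block size k = 3, λ = 1.
Replication: r(k − 1) = λ(v − 1) ⇒ r·2 = 819 − 1 = 818 ⇒ r = 409.
Block count: b = v(v − 1)/6 = 819·818/6 = 669942/6 = 111657.
(Check via bk = vr: 111657·3 = 334971 = 819·409 = 334971 ✓.)

r = 409, b = 111657.


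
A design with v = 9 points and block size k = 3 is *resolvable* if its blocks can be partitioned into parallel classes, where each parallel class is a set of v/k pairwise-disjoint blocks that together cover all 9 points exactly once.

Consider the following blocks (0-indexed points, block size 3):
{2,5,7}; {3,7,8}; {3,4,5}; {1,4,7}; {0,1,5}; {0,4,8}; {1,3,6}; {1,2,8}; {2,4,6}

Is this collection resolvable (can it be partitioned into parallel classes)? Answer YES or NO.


v = 9, block size k = 3, number of blocks = 9.
For resolvability, blocks must partition into parallel classes of size v/k = 3.
Total blocks must therefore be a multiple of 3: 9 = 3·3 + 0 ⇒ divisible ✓.
Consider block {3,4,5}. The only other block(s) in the collection disjoint from it are {1,2,8} — just 1 block(s). Any parallel class containing {3,4,5} would need 2 other blocks each disjoint from it, so no parallel class of size 3 can contain {3,4,5}.
Since every block must belong to some parallel class in a resolution, the collection cannot be partitioned into parallel classes.
Resolvable? NO.

NO


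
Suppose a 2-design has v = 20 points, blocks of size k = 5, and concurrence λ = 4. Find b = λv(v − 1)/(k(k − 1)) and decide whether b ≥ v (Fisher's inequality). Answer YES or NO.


r = λ(v − 1)/(k − 1) = 4·19/4 = 19.
b = vr/k = 20·19/5 = 76.
Fisher's inequality: b ≥ v ⇔ 76 ≥ 20? YES.

YES


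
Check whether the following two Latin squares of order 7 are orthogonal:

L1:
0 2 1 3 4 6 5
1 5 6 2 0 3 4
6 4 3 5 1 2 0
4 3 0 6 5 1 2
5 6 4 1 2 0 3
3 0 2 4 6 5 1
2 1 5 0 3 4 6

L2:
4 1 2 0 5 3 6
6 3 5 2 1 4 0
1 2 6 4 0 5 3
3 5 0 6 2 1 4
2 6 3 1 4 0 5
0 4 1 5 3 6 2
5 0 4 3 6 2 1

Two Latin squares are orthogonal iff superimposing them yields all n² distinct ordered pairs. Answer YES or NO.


Form the n² = 49 superimposed pairs (L1[i][j], L2[i][j]), row by row (rows and columns indexed from 0):
row 0: (0,4) (2,1) (1,2) (3,0) (4,5) (6,3) (5,6)
row 1: (1,6) (5,3) (6,5) (2,2) (0,1) (3,4) (4,0)
row 2: (6,1) (4,2) (3,6) (5,4) (1,0) (2,5) (0,3)
row 3: (4,3) (3,5) (0,0) (6,6) (5,2) (1,1) (2,4)
row 4: (5,2) (6,6) (4,3) (1,1) (2,4) (0,0) (3,5)
row 5: (3,0) (0,4) (2,1) (4,5) (6,3) (5,6) (1,2)
row 6: (2,5) (1,0) (5,4) (0,3) (3,6) (4,2) (6,1)
Orthogonality requires all 49 pairs distinct.
But the pair (5,2) repeats: cell (3,4) has L1 = 5, L2 = 2, and cell (4,0) has L1 = 5, L2 = 2.
A repeated pair means some other pair never occurs (only 28 distinct pairs out of 49), so the squares are not orthogonal.
Conclusion: NO.

NO


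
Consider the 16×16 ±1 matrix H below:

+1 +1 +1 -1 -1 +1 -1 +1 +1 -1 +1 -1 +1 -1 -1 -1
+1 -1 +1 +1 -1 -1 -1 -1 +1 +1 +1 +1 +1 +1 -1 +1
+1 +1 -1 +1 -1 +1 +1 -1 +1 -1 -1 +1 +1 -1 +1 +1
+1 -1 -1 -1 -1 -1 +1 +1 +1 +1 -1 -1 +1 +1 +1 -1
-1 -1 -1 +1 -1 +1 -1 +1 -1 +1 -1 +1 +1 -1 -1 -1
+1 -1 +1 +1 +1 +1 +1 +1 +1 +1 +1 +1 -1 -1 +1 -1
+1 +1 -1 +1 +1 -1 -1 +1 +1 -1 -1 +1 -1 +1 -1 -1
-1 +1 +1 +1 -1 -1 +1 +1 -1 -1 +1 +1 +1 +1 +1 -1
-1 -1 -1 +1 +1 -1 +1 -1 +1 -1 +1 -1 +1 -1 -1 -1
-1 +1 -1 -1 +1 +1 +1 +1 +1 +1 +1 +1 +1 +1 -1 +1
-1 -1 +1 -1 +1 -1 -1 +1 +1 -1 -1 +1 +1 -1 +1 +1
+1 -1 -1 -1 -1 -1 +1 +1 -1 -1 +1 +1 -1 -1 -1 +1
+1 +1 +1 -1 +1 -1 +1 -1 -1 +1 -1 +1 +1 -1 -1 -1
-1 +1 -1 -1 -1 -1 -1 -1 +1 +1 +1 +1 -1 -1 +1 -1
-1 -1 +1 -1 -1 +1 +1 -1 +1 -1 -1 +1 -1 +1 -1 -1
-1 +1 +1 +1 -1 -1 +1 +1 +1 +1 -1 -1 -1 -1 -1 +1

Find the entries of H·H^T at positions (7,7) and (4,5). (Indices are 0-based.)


Row 4 of H: [-1, -1, -1, 1, -1, 1, -1, 1, -1, 1, -1, 1, 1, -1, -1, -1].
Row 5 of H: [1, -1, 1, 1, 1, 1, 1, 1, 1, 1, 1, 1, -1, -1, 1, -1].
Row 7 of H: [-1, 1, 1, 1, -1, -1, 1, 1, -1, -1, 1, 1, 1, 1, 1, -1].
(H·H^T)[7][7] = Σ_j H[7][j]·H[7][j] = (-1)² + (1)² + (1)² + (1)² + (-1)² + (-1)² + (1)² + (1)² + (-1)² + (-1)² + (1)² + (1)² + (1)² + (1)² + (1)² + (-1)² = 1 + 1 + 1 + 1 + 1 + 1 + 1 + 1 + 1 + 1 + 1 + 1 + 1 + 1 + 1 + 1 = 16.
(H·H^T)[4][5] = Σ_j H[4][j]·H[5][j] = (-1)·(1) + (-1)·(-1) + (-1)·(1) + (1)·(1) + (-1)·(1) + (1)·(1) + (-1)·(1) + (1)·(1) + (-1)·(1) + (1)·(1) + (-1)·(1) + (1)·(1) + (1)·(-1) + (-1)·(-1) + (-1)·(1) + (-1)·(-1) = -1 + 1 + -1 + 1 + -1 + 1 + -1 + 1 + -1 + 1 + -1 + 1 + -1 + 1 + -1 + 1 = 0.
So rows 4 and 5 are orthogonal; the diagonal entry equals n = 16.

(7,7) entry = 16; (4,5) entry = 0.


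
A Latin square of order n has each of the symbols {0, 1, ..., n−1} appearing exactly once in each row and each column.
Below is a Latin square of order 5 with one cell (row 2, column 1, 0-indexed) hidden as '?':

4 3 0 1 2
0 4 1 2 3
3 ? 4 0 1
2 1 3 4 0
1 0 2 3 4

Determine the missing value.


Row 2 contains symbols [0, 1, 3, 4] — missing [2].
Column 1 contains symbols [0, 1, 3, 4] — missing [2].
The missing symbol must appear in both missing sets; intersection = [2].
Therefore the hidden value is 2.

Missing value = 2.


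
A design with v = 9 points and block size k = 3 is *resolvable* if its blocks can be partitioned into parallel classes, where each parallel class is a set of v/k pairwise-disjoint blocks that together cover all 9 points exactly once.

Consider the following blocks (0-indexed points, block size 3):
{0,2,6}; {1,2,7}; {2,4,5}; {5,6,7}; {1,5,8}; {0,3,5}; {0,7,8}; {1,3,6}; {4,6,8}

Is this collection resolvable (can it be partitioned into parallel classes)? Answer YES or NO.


v = 9, block size k = 3, number of blocks = 9.
For resolvability, blocks must partition into parallel classes of size v/k = 3.
Total blocks must therefore be a multiple of 3: 9 = 3·3 + 0 ⇒ divisible ✓.
Consider block {0,2,6}. The only other block(s) in the collection disjoint from it are {1,5,8} — just 1 block(s). Any parallel class containing {0,2,6} would need 2 other blocks each disjoint from it, so no parallel class of size 3 can contain {0,2,6}.
Since every block must belong to some parallel class in a resolution, the collection cannot be partitioned into parallel classes.
Resolvable? NO.

NO
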